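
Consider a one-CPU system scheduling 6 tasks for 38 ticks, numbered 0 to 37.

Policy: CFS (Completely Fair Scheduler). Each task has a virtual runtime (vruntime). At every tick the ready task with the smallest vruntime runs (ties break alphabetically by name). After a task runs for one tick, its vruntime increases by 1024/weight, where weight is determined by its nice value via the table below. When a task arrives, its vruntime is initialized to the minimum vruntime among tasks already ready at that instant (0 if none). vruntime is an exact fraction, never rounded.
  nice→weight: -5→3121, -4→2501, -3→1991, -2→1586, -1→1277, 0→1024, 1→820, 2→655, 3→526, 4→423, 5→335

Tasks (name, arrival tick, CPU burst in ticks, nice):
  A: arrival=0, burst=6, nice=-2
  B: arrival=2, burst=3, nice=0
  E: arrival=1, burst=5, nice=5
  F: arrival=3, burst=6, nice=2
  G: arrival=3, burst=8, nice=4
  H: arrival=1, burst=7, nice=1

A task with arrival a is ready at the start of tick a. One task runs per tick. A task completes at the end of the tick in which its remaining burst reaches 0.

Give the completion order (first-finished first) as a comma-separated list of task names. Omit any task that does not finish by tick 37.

t=0: vr[A=0] → run A
t=1: vr[A=512/793 E=512/793 H=512/793] → run A
t=2: vr[A=1024/793 B=512/793 E=512/793 H=512/793] → run B
t=3: vr[A=1024/793 B=1305/793 E=512/793 F=512/793 G=512/793 H=512/793] → run E
t=4: vr[A=1024/793 B=1305/793 E=983552/265655 F=512/793 G=512/793 H=512/793] → run F
t=5: vr[A=1024/793 B=1305/793 E=983552/265655 F=1147392/519415 G=512/793 H=512/793] → run G
t=6: vr[A=1024/793 B=1305/793 E=983552/265655 F=1147392/519415 G=1028608/335439 H=512/793] → run H
t=7: vr[A=1024/793 B=1305/793 E=983552/265655 F=1147392/519415 G=1028608/335439 H=307968/162565] → run A
t=8: vr[A=1536/793 B=1305/793 E=983552/265655 F=1147392/519415 G=1028608/335439 H=307968/162565] → run B
t=9: vr[A=1536/793 B=2098/793 E=983552/265655 F=1147392/519415 G=1028608/335439 H=307968/162565] → run H
t=10: vr[A=1536/793 B=2098/793 E=983552/265655 F=1147392/519415 G=1028608/335439 H=510976/162565] → run A
t=11: vr[A=2048/793 B=2098/793 E=983552/265655 F=1147392/519415 G=1028608/335439 H=510976/162565] → run F
t=12: vr[A=2048/793 B=2098/793 E=983552/265655 F=1959424/519415 G=1028608/335439 H=510976/162565] → run A
t=13: vr[A=2560/793 B=2098/793 E=983552/265655 F=1959424/519415 G=1028608/335439 H=510976/162565] → run B
t=14: vr[A=2560/793 E=983552/265655 F=1959424/519415 G=1028608/335439 H=510976/162565] → run G
t=15: vr[A=2560/793 E=983552/265655 F=1959424/519415 G=1840640/335439 H=510976/162565] → run H
t=16: vr[A=2560/793 E=983552/265655 F=1959424/519415 G=1840640/335439 H=713984/162565] → run A
t=17: vr[E=983552/265655 F=1959424/519415 G=1840640/335439 H=713984/162565] → run E
t=18: vr[E=1795584/265655 F=1959424/519415 G=1840640/335439 H=713984/162565] → run F
t=19: vr[E=1795584/265655 F=2771456/519415 G=1840640/335439 H=713984/162565] → run H
t=20: vr[E=1795584/265655 F=2771456/519415 G=1840640/335439 H=916992/162565] → run F
t=21: vr[E=1795584/265655 F=3583488/519415 G=1840640/335439 H=916992/162565] → run G
t=22: vr[E=1795584/265655 F=3583488/519415 G=884224/111813 H=916992/162565] → run H
t=23: vr[E=1795584/265655 F=3583488/519415 G=884224/111813 H=224000/32513] → run E
t=24: vr[E=2607616/265655 F=3583488/519415 G=884224/111813 H=224000/32513] → run H
t=25: vr[E=2607616/265655 F=3583488/519415 G=884224/111813 H=1323008/162565] → run F
t=26: vr[E=2607616/265655 F=879104/103883 G=884224/111813 H=1323008/162565] → run G
t=27: vr[E=2607616/265655 F=879104/103883 G=3464704/335439 H=1323008/162565] → run H
t=28: vr[E=2607616/265655 F=879104/103883 G=3464704/335439] → run F
t=29: vr[E=2607616/265655 G=3464704/335439] → run E
t=30: vr[E=3419648/265655 G=3464704/335439] → run G
t=31: vr[E=3419648/265655 G=4276736/335439] → run G
t=32: vr[E=3419648/265655 G=1696256/111813] → run E
t=33: vr[G=1696256/111813] → run G
t=34: vr[G=5900800/335439] → run G
t=35: (idle)
t=36: (idle)
t=37: (idle)

completion order = B, A, H, F, E, G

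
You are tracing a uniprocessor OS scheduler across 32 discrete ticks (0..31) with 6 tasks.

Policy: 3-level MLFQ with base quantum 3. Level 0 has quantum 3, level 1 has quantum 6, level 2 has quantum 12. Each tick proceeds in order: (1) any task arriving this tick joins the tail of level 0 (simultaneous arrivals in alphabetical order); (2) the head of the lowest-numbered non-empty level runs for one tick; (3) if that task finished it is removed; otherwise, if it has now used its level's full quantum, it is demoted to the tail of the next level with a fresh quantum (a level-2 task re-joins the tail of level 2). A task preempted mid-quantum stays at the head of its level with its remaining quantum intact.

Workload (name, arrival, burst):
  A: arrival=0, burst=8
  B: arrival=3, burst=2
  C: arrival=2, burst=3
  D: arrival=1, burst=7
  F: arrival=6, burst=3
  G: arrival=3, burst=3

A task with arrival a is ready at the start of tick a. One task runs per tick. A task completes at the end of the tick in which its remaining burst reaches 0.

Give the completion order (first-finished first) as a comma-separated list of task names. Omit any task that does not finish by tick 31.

completion order = C, B, G, F, A, D

t=0: L0/L1/L2 = A/-/- → run A
t=1: L0/L1/L2 = AD/-/- → run A
t=2: L0/L1/L2 = ADC/-/- → run A
t=3: L0/L1/L2 = DCBG/A/- → run D
t=4: L0/L1/L2 = DCBG/A/- → run D
t=5: L0/L1/L2 = DCBG/A/- → run D
t=6: L0/L1/L2 = CBGF/AD/- → run C
t=7: L0/L1/L2 = CBGF/AD/- → run C
t=8: L0/L1/L2 = CBGF/AD/- → run C
t=9: L0/L1/L2 = BGF/AD/- → run B
t=10: L0/L1/L2 = BGF/AD/- → run B
t=11: L0/L1/L2 = GF/AD/- → run G
t=12: L0/L1/L2 = GF/AD/- → run G
t=13: L0/L1/L2 = GF/AD/- → run G
t=14: L0/L1/L2 = F/AD/- → run F
t=15: L0/L1/L2 = F/AD/- → run F
t=16: L0/L1/L2 = F/AD/- → run F
t=17: L0/L1/L2 = -/AD/- → run A
t=18: L0/L1/L2 = -/AD/- → run A
t=19: L0/L1/L2 = -/AD/- → run A
t=20: L0/L1/L2 = -/AD/- → run A
t=21: L0/L1/L2 = -/AD/- → run A
t=22: L0/L1/L2 = -/D/- → run D
t=23: L0/L1/L2 = -/D/- → run D
t=24: L0/L1/L2 = -/D/- → run D
t=25: L0/L1/L2 = -/D/- → run D
t=26: (idle)
t=27: (idle)
t=28: (idle)
t=29: (idle)
t=30: (idle)
t=31: (idle)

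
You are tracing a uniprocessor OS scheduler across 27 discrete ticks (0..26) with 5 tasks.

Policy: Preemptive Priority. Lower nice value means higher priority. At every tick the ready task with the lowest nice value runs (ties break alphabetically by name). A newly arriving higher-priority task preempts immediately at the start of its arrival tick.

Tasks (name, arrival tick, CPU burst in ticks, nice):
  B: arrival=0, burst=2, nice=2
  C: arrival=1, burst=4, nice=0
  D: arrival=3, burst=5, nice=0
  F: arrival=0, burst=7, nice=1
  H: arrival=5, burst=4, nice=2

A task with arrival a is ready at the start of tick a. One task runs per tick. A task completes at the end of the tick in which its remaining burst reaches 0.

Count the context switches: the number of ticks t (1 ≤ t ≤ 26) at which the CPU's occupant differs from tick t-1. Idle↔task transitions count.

t=0: ready={B,F} → run F
t=1: ready={B,C,F} → run C
t=2: ready={B,C,F} → run C
t=3: ready={B,C,D,F} → run C
t=4: ready={B,C,D,F} → run C
t=5: ready={B,D,F,H} → run D
t=6: ready={B,D,F,H} → run D
t=7: ready={B,D,F,H} → run D
t=8: ready={B,D,F,H} → run D
t=9: ready={B,D,F,H} → run D
t=10: ready={B,F,H} → run F
t=11: ready={B,F,H} → run F
t=12: ready={B,F,H} → run F
t=13: ready={B,F,H} → run F
t=14: ready={B,F,H} → run F
t=15: ready={B,F,H} → run F
t=16: ready={B,H} → run B
t=17: ready={B,H} → run B
t=18: ready={H} → run H
t=19: ready={H} → run H
t=20: ready={H} → run H
t=21: ready={H} → run H
t=22: (idle)
t=23: (idle)
t=24: (idle)
t=25: (idle)
t=26: (idle)

context switches = 6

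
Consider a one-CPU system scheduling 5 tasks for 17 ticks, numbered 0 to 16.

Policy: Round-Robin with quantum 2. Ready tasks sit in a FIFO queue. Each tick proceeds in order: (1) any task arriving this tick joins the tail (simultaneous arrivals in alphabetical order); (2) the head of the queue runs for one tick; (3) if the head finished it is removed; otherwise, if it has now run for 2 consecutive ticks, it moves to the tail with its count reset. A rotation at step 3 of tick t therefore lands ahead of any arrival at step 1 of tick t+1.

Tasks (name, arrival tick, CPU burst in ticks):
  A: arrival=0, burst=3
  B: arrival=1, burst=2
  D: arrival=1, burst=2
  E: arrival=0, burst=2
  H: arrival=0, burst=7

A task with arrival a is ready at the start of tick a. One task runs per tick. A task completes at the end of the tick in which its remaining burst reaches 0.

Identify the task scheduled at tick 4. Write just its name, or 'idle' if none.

t=0: queue=[A,E,H] q_used=0 → run A
t=1: queue=[A,E,H,B,D] q_used=1 → run A
t=2: queue=[E,H,B,D,A] q_used=0 → run E
t=3: queue=[E,H,B,D,A] q_used=1 → run E
t=4: queue=[H,B,D,A] q_used=0 → run H
t=5: queue=[H,B,D,A] q_used=1 → run H
t=6: queue=[B,D,A,H] q_used=0 → run B
t=7: queue=[B,D,A,H] q_used=1 → run B
t=8: queue=[D,A,H] q_used=0 → run D
t=9: queue=[D,A,H] q_used=1 → run D
t=10: queue=[A,H] q_used=0 → run A
t=11: queue=[H] q_used=0 → run H
t=12: queue=[H] q_used=1 → run H
t=13: queue=[H] q_used=0 → run H
t=14: queue=[H] q_used=1 → run H
t=15: queue=[H] q_used=0 → run H
t=16: (idle)

running at tick 4 = H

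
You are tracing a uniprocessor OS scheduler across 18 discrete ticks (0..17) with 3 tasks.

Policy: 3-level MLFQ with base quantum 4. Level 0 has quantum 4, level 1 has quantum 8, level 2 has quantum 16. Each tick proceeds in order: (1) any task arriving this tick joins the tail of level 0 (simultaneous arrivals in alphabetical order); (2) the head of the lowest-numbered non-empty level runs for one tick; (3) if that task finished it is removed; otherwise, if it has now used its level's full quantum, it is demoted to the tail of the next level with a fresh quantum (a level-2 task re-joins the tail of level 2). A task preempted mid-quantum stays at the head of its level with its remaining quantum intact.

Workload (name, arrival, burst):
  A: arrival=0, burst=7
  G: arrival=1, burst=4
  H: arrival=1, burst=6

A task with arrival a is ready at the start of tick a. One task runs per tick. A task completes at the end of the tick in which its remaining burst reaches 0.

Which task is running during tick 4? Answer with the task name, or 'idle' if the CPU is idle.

running at tick 4 = G

t=0: L0/L1/L2 = A/-/- → run A
t=1: L0/L1/L2 = AGH/-/- → run A
t=2: L0/L1/L2 = AGH/-/- → run A
t=3: L0/L1/L2 = AGH/-/- → run A
t=4: L0/L1/L2 = GH/A/- → run G
t=5: L0/L1/L2 = GH/A/- → run G
t=6: L0/L1/L2 = GH/A/- → run G
t=7: L0/L1/L2 = GH/A/- → run G
t=8: L0/L1/L2 = H/A/- → run H
t=9: L0/L1/L2 = H/A/- → run H
t=10: L0/L1/L2 = H/A/- → run H
t=11: L0/L1/L2 = H/A/- → run H
t=12: L0/L1/L2 = -/AH/- → run A
t=13: L0/L1/L2 = -/AH/- → run A
t=14: L0/L1/L2 = -/AH/- → run A
t=15: L0/L1/L2 = -/H/- → run H
t=16: L0/L1/L2 = -/H/- → run H
t=17: (idle)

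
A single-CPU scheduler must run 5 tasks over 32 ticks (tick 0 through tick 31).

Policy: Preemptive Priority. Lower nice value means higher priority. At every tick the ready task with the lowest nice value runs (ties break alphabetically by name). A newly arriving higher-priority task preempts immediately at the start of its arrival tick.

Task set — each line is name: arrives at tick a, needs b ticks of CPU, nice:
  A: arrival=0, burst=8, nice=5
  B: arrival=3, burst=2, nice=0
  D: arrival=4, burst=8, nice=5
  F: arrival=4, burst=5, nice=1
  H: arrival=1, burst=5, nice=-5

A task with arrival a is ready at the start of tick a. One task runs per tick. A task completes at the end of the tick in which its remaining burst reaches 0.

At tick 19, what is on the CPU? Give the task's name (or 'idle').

t=0: ready={A} → run A
t=1: ready={A,H} → run H
t=2: ready={A,H} → run H
t=3: ready={A,B,H} → run H
t=4: ready={A,B,D,F,H} → run H
t=5: ready={A,B,D,F,H} → run H
t=6: ready={A,B,D,F} → run B
t=7: ready={A,B,D,F} → run B
t=8: ready={A,D,F} → run F
t=9: ready={A,D,F} → run F
t=10: ready={A,D,F} → run F
t=11: ready={A,D,F} → run F
t=12: ready={A,D,F} → run F
t=13: ready={A,D} → run A
t=14: ready={A,D} → run A
t=15: ready={A,D} → run A
t=16: ready={A,D} → run A
t=17: ready={A,D} → run A
t=18: ready={A,D} → run A
t=19: ready={A,D} → run A
t=20: ready={D} → run D
t=21: ready={D} → run D
t=22: ready={D} → run D
t=23: ready={D} → run D
t=24: ready={D} → run D
t=25: ready={D} → run D
t=26: ready={D} → run D
t=27: ready={D} → run D
t=28: (idle)
t=29: (idle)
t=30: (idle)
t=31: (idle)

running at tick 19 = A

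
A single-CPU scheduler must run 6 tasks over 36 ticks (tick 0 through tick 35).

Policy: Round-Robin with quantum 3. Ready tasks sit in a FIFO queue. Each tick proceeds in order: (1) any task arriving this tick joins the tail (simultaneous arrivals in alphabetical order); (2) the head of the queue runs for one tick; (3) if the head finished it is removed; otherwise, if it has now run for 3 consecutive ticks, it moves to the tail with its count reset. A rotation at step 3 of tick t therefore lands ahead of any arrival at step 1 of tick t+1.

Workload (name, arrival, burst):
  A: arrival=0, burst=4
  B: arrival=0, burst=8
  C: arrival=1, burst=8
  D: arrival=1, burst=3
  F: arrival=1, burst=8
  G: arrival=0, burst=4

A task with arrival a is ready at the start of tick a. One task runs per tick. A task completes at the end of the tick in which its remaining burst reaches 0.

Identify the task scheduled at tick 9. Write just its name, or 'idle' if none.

t=0: queue=[A,B,G] q_used=0 → run A
t=1: queue=[A,B,G,C,D,F] q_used=1 → run A
t=2: queue=[A,B,G,C,D,F] q_used=2 → run A
t=3: queue=[B,G,C,D,F,A] q_used=0 → run B
t=4: queue=[B,G,C,D,F,A] q_used=1 → run B
t=5: queue=[B,G,C,D,F,A] q_used=2 → run B
t=6: queue=[G,C,D,F,A,B] q_used=0 → run G
t=7: queue=[G,C,D,F,A,B] q_used=1 → run G
t=8: queue=[G,C,D,F,A,B] q_used=2 → run G
t=9: queue=[C,D,F,A,B,G] q_used=0 → run C
t=10: queue=[C,D,F,A,B,G] q_used=1 → run C
t=11: queue=[C,D,F,A,B,G] q_used=2 → run C
t=12: queue=[D,F,A,B,G,C] q_used=0 → run D
t=13: queue=[D,F,A,B,G,C] q_used=1 → run D
t=14: queue=[D,F,A,B,G,C] q_used=2 → run D
t=15: queue=[F,A,B,G,C] q_used=0 → run F
t=16: queue=[F,A,B,G,C] q_used=1 → run F
t=17: queue=[F,A,B,G,C] q_used=2 → run F
t=18: queue=[A,B,G,C,F] q_used=0 → run A
t=19: queue=[B,G,C,F] q_used=0 → run B
t=20: queue=[B,G,C,F] q_used=1 → run B
t=21: queue=[B,G,C,F] q_used=2 → run B
t=22: queue=[G,C,F,B] q_used=0 → run G
t=23: queue=[C,F,B] q_used=0 → run C
t=24: queue=[C,F,B] q_used=1 → run C
t=25: queue=[C,F,B] q_used=2 → run C
t=26: queue=[F,B,C] q_used=0 → run F
t=27: queue=[F,B,C] q_used=1 → run F
t=28: queue=[F,B,C] q_used=2 → run F
t=29: queue=[B,C,F] q_used=0 → run B
t=30: queue=[B,C,F] q_used=1 → run B
t=31: queue=[C,F] q_used=0 → run C
t=32: queue=[C,F] q_used=1 → run C
t=33: queue=[F] q_used=0 → run F
t=34: queue=[F] q_used=1 → run F
t=35: (idle)

running at tick 9 = C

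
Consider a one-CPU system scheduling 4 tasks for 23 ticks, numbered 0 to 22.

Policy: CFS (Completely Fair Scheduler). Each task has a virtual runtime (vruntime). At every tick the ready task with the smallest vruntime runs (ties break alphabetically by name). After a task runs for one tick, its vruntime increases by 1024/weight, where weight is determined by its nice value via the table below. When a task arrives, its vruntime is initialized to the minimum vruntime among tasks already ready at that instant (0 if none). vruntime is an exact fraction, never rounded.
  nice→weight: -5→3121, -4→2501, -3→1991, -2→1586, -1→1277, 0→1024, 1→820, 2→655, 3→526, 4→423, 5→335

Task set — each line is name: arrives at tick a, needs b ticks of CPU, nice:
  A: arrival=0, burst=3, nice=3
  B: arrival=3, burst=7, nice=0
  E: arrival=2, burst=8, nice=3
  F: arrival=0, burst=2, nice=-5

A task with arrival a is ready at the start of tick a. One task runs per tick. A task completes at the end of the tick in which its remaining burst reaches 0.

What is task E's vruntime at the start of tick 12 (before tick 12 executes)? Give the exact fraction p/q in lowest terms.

t=0: vr[A=0 F=0] → run A
t=1: vr[A=512/263 F=0] → run F
t=2: vr[A=512/263 E=1024/3121 F=1024/3121] → run E
t=3: vr[A=512/263 B=1024/3121 E=1867264/820823 F=1024/3121] → run B
t=4: vr[A=512/263 B=4145/3121 E=1867264/820823 F=1024/3121] → run F
t=5: vr[A=512/263 B=4145/3121 E=1867264/820823] → run B
t=6: vr[A=512/263 B=7266/3121 E=1867264/820823] → run A
t=7: vr[A=1024/263 B=7266/3121 E=1867264/820823] → run E
t=8: vr[A=1024/263 B=7266/3121 E=3465216/820823] → run B
t=9: vr[A=1024/263 B=10387/3121 E=3465216/820823] → run B
t=10: vr[A=1024/263 B=13508/3121 E=3465216/820823] → run A
t=11: vr[B=13508/3121 E=3465216/820823] → run E
t=12: vr[B=13508/3121 E=5063168/820823] → run B
t=13: vr[B=16629/3121 E=5063168/820823] → run B
t=14: vr[B=19750/3121 E=5063168/820823] → run E
t=15: vr[B=19750/3121 E=6661120/820823] → run B
t=16: vr[E=6661120/820823] → run E
t=17: vr[E=8259072/820823] → run E
t=18: vr[E=9857024/820823] → run E
t=19: vr[E=11454976/820823] → run E
t=20: (idle)
t=21: (idle)
t=22: (idle)

vruntime(E, start of tick 12) = 5063168/820823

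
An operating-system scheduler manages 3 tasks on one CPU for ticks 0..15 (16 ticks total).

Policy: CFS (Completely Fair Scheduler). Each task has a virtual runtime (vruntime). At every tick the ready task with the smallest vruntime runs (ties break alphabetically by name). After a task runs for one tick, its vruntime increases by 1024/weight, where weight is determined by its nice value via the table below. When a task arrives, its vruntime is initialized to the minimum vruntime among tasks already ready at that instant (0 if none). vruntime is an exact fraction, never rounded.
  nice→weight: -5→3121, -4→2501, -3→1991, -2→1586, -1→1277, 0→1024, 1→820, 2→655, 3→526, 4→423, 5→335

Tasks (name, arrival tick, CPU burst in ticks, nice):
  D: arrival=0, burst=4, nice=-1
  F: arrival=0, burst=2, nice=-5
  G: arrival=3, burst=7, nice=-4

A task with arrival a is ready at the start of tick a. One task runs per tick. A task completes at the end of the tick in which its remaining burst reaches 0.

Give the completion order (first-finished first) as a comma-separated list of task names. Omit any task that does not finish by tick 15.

t=0: vr[D=0 F=0] → run D
t=1: vr[D=1024/1277 F=0] → run F
t=2: vr[D=1024/1277 F=1024/3121] → run F
t=3: vr[D=1024/1277 G=1024/1277] → run D
t=4: vr[D=2048/1277 G=1024/1277] → run G
t=5: vr[D=2048/1277 G=3868672/3193777] → run G
t=6: vr[D=2048/1277 G=5176320/3193777] → run D
t=7: vr[D=3072/1277 G=5176320/3193777] → run G
t=8: vr[D=3072/1277 G=6483968/3193777] → run G
t=9: vr[D=3072/1277 G=7791616/3193777] → run D
t=10: vr[G=7791616/3193777] → run G
t=11: vr[G=9099264/3193777] → run G
t=12: vr[G=10406912/3193777] → run G
t=13: (idle)
t=14: (idle)
t=15: (idle)

completion order = F, D, G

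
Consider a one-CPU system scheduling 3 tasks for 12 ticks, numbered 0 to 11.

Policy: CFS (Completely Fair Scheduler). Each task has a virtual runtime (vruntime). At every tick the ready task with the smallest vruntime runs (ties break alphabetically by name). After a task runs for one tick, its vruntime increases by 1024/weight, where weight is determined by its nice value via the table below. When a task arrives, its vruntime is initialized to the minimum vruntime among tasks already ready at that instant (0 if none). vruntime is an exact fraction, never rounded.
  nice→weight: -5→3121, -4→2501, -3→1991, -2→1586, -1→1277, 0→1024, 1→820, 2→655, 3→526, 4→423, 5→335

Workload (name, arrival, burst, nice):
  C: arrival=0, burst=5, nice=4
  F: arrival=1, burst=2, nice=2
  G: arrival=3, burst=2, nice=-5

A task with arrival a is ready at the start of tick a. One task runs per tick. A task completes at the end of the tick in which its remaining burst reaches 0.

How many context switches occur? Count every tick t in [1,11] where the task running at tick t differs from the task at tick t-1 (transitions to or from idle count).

t=0: vr[C=0] → run C
t=1: vr[C=1024/423 F=1024/423] → run C
t=2: vr[C=2048/423 F=1024/423] → run F
t=3: vr[C=2048/423 F=1103872/277065 G=1103872/277065] → run F
t=4: vr[C=2048/423 G=1103872/277065] → run G
t=5: vr[C=2048/423 G=3728899072/864719865] → run G
t=6: vr[C=2048/423] → run C
t=7: vr[C=1024/141] → run C
t=8: vr[C=4096/423] → run C
t=9: (idle)
t=10: (idle)
t=11: (idle)

context switches = 4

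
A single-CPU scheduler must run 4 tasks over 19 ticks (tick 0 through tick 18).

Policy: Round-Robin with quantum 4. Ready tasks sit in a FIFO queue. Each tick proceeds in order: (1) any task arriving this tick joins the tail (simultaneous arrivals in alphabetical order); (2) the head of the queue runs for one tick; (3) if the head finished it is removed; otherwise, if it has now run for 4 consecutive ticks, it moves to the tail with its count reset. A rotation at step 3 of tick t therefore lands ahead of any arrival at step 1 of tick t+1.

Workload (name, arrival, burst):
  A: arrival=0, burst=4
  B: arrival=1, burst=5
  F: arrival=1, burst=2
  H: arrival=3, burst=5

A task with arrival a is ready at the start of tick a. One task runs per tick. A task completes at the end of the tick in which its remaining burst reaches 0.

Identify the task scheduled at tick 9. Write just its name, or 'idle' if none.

t=0: queue=[A] q_used=0 → run A
t=1: queue=[A,B,F] q_used=1 → run A
t=2: queue=[A,B,F] q_used=2 → run A
t=3: queue=[A,B,F,H] q_used=3 → run A
t=4: queue=[B,F,H] q_used=0 → run B
t=5: queue=[B,F,H] q_used=1 → run B
t=6: queue=[B,F,H] q_used=2 → run B
t=7: queue=[B,F,H] q_used=3 → run B
t=8: queue=[F,H,B] q_used=0 → run F
t=9: queue=[F,H,B] q_used=1 → run F
t=10: queue=[H,B] q_used=0 → run H
t=11: queue=[H,B] q_used=1 → run H
t=12: queue=[H,B] q_used=2 → run H
t=13: queue=[H,B] q_used=3 → run H
t=14: queue=[B,H] q_used=0 → run B
t=15: queue=[H] q_used=0 → run H
t=16: (idle)
t=17: (idle)
t=18: (idle)

running at tick 9 = F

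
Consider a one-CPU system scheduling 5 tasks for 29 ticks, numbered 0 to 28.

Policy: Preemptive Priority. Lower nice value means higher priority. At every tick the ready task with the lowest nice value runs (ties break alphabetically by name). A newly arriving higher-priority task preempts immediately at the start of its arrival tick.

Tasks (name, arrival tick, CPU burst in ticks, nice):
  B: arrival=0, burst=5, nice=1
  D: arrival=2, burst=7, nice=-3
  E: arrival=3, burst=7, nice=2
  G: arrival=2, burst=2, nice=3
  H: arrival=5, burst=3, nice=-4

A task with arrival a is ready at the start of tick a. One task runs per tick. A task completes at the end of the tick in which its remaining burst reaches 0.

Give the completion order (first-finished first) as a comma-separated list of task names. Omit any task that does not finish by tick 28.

completion order = H, D, B, E, G

t=0: ready={B} → run B
t=1: ready={B} → run B
t=2: ready={B,D,G} → run D
t=3: ready={B,D,E,G} → run D
t=4: ready={B,D,E,G} → run D
t=5: ready={B,D,E,G,H} → run H
t=6: ready={B,D,E,G,H} → run H
t=7: ready={B,D,E,G,H} → run H
t=8: ready={B,D,E,G} → run D
t=9: ready={B,D,E,G} → run D
t=10: ready={B,D,E,G} → run D
t=11: ready={B,D,E,G} → run D
t=12: ready={B,E,G} → run B
t=13: ready={B,E,G} → run B
t=14: ready={B,E,G} → run B
t=15: ready={E,G} → run E
t=16: ready={E,G} → run E
t=17: ready={E,G} → run E
t=18: ready={E,G} → run E
t=19: ready={E,G} → run E
t=20: ready={E,G} → run E
t=21: ready={E,G} → run E
t=22: ready={G} → run G
t=23: ready={G} → run G
t=24: (idle)
t=25: (idle)
t=26: (idle)
t=27: (idle)
t=28: (idle)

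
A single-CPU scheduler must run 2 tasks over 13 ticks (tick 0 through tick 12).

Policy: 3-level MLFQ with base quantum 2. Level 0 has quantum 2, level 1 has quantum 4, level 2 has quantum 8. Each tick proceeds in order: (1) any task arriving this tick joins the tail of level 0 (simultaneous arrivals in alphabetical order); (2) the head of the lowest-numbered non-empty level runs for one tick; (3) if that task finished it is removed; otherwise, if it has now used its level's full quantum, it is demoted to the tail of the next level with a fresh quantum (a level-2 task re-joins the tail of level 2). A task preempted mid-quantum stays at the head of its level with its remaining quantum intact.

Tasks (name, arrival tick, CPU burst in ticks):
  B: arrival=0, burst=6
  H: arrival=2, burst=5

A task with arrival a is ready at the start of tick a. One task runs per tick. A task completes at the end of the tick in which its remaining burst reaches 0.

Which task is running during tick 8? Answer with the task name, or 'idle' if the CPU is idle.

running at tick 8 = H

t=0: L0/L1/L2 = B/-/- → run B
t=1: L0/L1/L2 = B/-/- → run B
t=2: L0/L1/L2 = H/B/- → run H
t=3: L0/L1/L2 = H/B/- → run H
t=4: L0/L1/L2 = -/BH/- → run B
t=5: L0/L1/L2 = -/BH/- → run B
t=6: L0/L1/L2 = -/BH/- → run B
t=7: L0/L1/L2 = -/BH/- → run B
t=8: L0/L1/L2 = -/H/- → run H
t=9: L0/L1/L2 = -/H/- → run H
t=10: L0/L1/L2 = -/H/- → run H
t=11: (idle)
t=12: (idle)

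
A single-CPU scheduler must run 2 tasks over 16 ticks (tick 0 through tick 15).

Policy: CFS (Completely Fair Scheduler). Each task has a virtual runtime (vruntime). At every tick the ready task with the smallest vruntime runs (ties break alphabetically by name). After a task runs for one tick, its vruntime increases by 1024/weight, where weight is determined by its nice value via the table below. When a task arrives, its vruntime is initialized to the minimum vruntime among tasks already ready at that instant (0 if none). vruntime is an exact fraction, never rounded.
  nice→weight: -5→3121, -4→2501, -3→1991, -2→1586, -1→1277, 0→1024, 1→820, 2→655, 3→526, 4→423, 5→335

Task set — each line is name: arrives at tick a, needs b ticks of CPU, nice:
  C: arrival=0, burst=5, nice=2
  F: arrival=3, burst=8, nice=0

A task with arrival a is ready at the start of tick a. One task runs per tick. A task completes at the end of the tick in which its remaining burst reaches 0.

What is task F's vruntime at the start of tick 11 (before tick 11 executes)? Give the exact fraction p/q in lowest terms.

vruntime(F, start of tick 11) = 7002/655

t=0: vr[C=0] → run C
t=1: vr[C=1024/655] → run C
t=2: vr[C=2048/655] → run C
t=3: vr[C=3072/655 F=3072/655] → run C
t=4: vr[C=4096/655 F=3072/655] → run F
t=5: vr[C=4096/655 F=3727/655] → run F
t=6: vr[C=4096/655 F=4382/655] → run C
t=7: vr[F=4382/655] → run F
t=8: vr[F=5037/655] → run F
t=9: vr[F=5692/655] → run F
t=10: vr[F=6347/655] → run F
t=11: vr[F=7002/655] → run F
t=12: vr[F=7657/655] → run F
t=13: (idle)
t=14: (idle)
t=15: (idle)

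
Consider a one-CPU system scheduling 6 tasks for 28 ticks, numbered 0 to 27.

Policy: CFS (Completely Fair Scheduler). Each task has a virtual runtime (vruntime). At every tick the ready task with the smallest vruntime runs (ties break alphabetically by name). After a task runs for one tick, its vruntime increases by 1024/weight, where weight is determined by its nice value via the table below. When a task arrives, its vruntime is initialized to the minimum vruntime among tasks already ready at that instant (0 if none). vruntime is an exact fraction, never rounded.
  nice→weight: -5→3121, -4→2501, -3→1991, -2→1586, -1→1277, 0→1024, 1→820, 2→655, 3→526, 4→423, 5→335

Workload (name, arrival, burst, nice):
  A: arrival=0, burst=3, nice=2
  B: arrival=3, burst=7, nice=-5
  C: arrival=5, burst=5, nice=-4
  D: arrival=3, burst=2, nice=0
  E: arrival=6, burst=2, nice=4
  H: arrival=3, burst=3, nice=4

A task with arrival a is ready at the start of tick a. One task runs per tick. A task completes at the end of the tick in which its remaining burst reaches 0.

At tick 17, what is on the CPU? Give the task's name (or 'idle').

running at tick 17 = B

t=0: vr[A=0] → run A
t=1: vr[A=1024/655] → run A
t=2: vr[A=2048/655] → run A
t=3: vr[B=0 D=0 H=0] → run B
t=4: vr[B=1024/3121 D=0 H=0] → run D
t=5: vr[B=1024/3121 C=0 D=1 H=0] → run C
t=6: vr[B=1024/3121 C=1024/2501 D=1 E=0 H=0] → run E
t=7: vr[B=1024/3121 C=1024/2501 D=1 E=1024/423 H=0] → run H
t=8: vr[B=1024/3121 C=1024/2501 D=1 E=1024/423 H=1024/423] → run B
t=9: vr[B=2048/3121 C=1024/2501 D=1 E=1024/423 H=1024/423] → run C
t=10: vr[B=2048/3121 C=2048/2501 D=1 E=1024/423 H=1024/423] → run B
t=11: vr[B=3072/3121 C=2048/2501 D=1 E=1024/423 H=1024/423] → run C
t=12: vr[B=3072/3121 C=3072/2501 D=1 E=1024/423 H=1024/423] → run B
t=13: vr[B=4096/3121 C=3072/2501 D=1 E=1024/423 H=1024/423] → run D
t=14: vr[B=4096/3121 C=3072/2501 E=1024/423 H=1024/423] → run C
t=15: vr[B=4096/3121 C=4096/2501 E=1024/423 H=1024/423] → run B
t=16: vr[B=5120/3121 C=4096/2501 E=1024/423 H=1024/423] → run C
t=17: vr[B=5120/3121 E=1024/423 H=1024/423] → run B
t=18: vr[B=6144/3121 E=1024/423 H=1024/423] → run B
t=19: vr[E=1024/423 H=1024/423] → run E
t=20: vr[H=1024/423] → run H
t=21: vr[H=2048/423] → run H
t=22: (idle)
t=23: (idle)
t=24: (idle)
t=25: (idle)
t=26: (idle)
t=27: (idle)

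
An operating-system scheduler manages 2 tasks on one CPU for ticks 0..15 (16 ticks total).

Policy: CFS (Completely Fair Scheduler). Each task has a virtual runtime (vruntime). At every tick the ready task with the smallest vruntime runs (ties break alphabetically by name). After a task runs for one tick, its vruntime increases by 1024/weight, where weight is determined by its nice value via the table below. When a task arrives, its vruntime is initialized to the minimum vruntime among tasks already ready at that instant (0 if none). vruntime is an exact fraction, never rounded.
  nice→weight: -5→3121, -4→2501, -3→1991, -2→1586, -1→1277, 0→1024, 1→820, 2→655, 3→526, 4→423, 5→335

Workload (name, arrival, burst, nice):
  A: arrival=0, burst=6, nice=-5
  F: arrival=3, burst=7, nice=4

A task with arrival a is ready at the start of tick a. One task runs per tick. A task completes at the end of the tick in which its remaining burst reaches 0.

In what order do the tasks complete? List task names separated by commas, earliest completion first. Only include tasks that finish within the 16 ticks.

completion order = A, F

t=0: vr[A=0] → run A
t=1: vr[A=1024/3121] → run A
t=2: vr[A=2048/3121] → run A
t=3: vr[A=3072/3121 F=3072/3121] → run A
t=4: vr[A=4096/3121 F=3072/3121] → run F
t=5: vr[A=4096/3121 F=4495360/1320183] → run A
t=6: vr[A=5120/3121 F=4495360/1320183] → run A
t=7: vr[F=4495360/1320183] → run F
t=8: vr[F=7691264/1320183] → run F
t=9: vr[F=3629056/440061] → run F
t=10: vr[F=14083072/1320183] → run F
t=11: vr[F=17278976/1320183] → run F
t=12: vr[F=6824960/440061] → run F
t=13: (idle)
t=14: (idle)
t=15: (idle)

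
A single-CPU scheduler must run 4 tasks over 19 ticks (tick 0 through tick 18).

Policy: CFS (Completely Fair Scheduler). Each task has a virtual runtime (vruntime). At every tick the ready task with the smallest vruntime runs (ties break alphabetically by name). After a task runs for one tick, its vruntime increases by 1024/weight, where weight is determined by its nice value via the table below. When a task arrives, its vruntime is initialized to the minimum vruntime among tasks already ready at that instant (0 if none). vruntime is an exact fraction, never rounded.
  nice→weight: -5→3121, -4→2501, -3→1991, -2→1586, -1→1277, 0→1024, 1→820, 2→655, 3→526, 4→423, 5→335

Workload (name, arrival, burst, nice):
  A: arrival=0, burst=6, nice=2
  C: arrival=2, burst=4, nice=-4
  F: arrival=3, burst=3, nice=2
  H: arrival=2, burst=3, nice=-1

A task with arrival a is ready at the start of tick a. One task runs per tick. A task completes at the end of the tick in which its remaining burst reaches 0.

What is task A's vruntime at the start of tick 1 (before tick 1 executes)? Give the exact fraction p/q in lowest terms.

t=0: vr[A=0] → run A
t=1: vr[A=1024/655] → run A
t=2: vr[A=2048/655 C=2048/655 H=2048/655] → run A
t=3: vr[A=3072/655 C=2048/655 F=2048/655 H=2048/655] → run C
t=4: vr[A=3072/655 C=5792768/1638155 F=2048/655 H=2048/655] → run F
t=5: vr[A=3072/655 C=5792768/1638155 F=3072/655 H=2048/655] → run H
t=6: vr[A=3072/655 C=5792768/1638155 F=3072/655 H=3286016/836435] → run C
t=7: vr[A=3072/655 C=6463488/1638155 F=3072/655 H=3286016/836435] → run H
t=8: vr[A=3072/655 C=6463488/1638155 F=3072/655 H=3956736/836435] → run C
t=9: vr[A=3072/655 C=7134208/1638155 F=3072/655 H=3956736/836435] → run C
t=10: vr[A=3072/655 F=3072/655 H=3956736/836435] → run A
t=11: vr[A=4096/655 F=3072/655 H=3956736/836435] → run F
t=12: vr[A=4096/655 F=4096/655 H=3956736/836435] → run H
t=13: vr[A=4096/655 F=4096/655] → run A
t=14: vr[A=1024/131 F=4096/655] → run F
t=15: vr[A=1024/131] → run A
t=16: (idle)
t=17: (idle)
t=18: (idle)

vruntime(A, start of tick 1) = 1024/655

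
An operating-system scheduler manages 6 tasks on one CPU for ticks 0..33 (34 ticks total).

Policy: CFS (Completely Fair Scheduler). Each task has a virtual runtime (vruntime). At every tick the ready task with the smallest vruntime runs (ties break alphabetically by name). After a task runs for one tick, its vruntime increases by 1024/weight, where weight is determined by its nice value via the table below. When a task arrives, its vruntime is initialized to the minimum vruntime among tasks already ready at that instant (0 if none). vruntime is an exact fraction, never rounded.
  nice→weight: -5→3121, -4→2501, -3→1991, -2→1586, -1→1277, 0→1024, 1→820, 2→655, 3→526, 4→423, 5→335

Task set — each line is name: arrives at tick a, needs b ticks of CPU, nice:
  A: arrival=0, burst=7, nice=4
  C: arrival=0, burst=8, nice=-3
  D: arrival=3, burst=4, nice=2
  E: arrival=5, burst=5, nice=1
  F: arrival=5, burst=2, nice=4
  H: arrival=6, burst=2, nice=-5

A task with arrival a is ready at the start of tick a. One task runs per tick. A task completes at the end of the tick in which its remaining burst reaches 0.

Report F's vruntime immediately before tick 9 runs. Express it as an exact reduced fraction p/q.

t=0: vr[A=0 C=0] → run A
t=1: vr[A=1024/423 C=0] → run C
t=2: vr[A=1024/423 C=1024/1991] → run C
t=3: vr[A=1024/423 C=2048/1991 D=2048/1991] → run C
t=4: vr[A=1024/423 C=3072/1991 D=2048/1991] → run D
t=5: vr[A=1024/423 C=3072/1991 D=3380224/1304105 E=3072/1991 F=3072/1991] → run C
t=6: vr[A=1024/423 C=4096/1991 D=3380224/1304105 E=3072/1991 F=3072/1991 H=3072/1991] → run E
t=7: vr[A=1024/423 C=4096/1991 D=3380224/1304105 E=1139456/408155 F=3072/1991 H=3072/1991] → run F
t=8: vr[A=1024/423 C=4096/1991 D=3380224/1304105 E=1139456/408155 F=3338240/842193 H=3072/1991] → run H
t=9: vr[A=1024/423 C=4096/1991 D=3380224/1304105 E=1139456/408155 F=3338240/842193 H=11626496/6213911] → run H
t=10: vr[A=1024/423 C=4096/1991 D=3380224/1304105 E=1139456/408155 F=3338240/842193] → run C
t=11: vr[A=1024/423 C=5120/1991 D=3380224/1304105 E=1139456/408155 F=3338240/842193] → run A
t=12: vr[A=2048/423 C=5120/1991 D=3380224/1304105 E=1139456/408155 F=3338240/842193] → run C
t=13: vr[A=2048/423 C=6144/1991 D=3380224/1304105 E=1139456/408155 F=3338240/842193] → run D
t=14: vr[A=2048/423 C=6144/1991 D=5419008/1304105 E=1139456/408155 F=3338240/842193] → run E
t=15: vr[A=2048/423 C=6144/1991 D=5419008/1304105 E=1649152/408155 F=3338240/842193] → run C
t=16: vr[A=2048/423 C=7168/1991 D=5419008/1304105 E=1649152/408155 F=3338240/842193] → run C
t=17: vr[A=2048/423 D=5419008/1304105 E=1649152/408155 F=3338240/842193] → run F
t=18: vr[A=2048/423 D=5419008/1304105 E=1649152/408155] → run E
t=19: vr[A=2048/423 D=5419008/1304105 E=2158848/408155] → run D
t=20: vr[A=2048/423 D=7457792/1304105 E=2158848/408155] → run A
t=21: vr[A=1024/141 D=7457792/1304105 E=2158848/408155] → run E
t=22: vr[A=1024/141 D=7457792/1304105 E=2668544/408155] → run D
t=23: vr[A=1024/141 E=2668544/408155] → run E
t=24: vr[A=1024/141] → run A
t=25: vr[A=4096/423] → run A
t=26: vr[A=5120/423] → run A
t=27: vr[A=2048/141] → run A
t=28: (idle)
t=29: (idle)
t=30: (idle)
t=31: (idle)
t=32: (idle)
t=33: (idle)

vruntime(F, start of tick 9) = 3338240/842193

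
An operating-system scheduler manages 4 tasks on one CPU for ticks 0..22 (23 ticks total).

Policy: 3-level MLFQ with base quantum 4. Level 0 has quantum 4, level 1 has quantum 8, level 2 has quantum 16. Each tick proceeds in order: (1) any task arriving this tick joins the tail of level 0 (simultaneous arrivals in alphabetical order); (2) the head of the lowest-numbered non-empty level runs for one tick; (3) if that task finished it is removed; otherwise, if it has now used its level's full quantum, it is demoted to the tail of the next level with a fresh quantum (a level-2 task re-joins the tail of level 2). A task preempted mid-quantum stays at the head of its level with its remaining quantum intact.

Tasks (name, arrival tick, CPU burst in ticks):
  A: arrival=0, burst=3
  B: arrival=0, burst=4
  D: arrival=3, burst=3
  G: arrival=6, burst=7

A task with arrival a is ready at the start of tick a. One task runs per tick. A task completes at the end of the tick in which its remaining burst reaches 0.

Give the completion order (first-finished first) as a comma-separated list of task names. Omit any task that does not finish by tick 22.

completion order = A, B, D, G

t=0: L0/L1/L2 = AB/-/- → run A
t=1: L0/L1/L2 = AB/-/- → run A
t=2: L0/L1/L2 = AB/-/- → run A
t=3: L0/L1/L2 = BD/-/- → run B
t=4: L0/L1/L2 = BD/-/- → run B
t=5: L0/L1/L2 = BD/-/- → run B
t=6: L0/L1/L2 = BDG/-/- → run B
t=7: L0/L1/L2 = DG/-/- → run D
t=8: L0/L1/L2 = DG/-/- → run D
t=9: L0/L1/L2 = DG/-/- → run D
t=10: L0/L1/L2 = G/-/- → run G
t=11: L0/L1/L2 = G/-/- → run G
t=12: L0/L1/L2 = G/-/- → run G
t=13: L0/L1/L2 = G/-/- → run G
t=14: L0/L1/L2 = -/G/- → run G
t=15: L0/L1/L2 = -/G/- → run G
t=16: L0/L1/L2 = -/G/- → run G
t=17: (idle)
t=18: (idle)
t=19: (idle)
t=20: (idle)
t=21: (idle)
t=22: (idle)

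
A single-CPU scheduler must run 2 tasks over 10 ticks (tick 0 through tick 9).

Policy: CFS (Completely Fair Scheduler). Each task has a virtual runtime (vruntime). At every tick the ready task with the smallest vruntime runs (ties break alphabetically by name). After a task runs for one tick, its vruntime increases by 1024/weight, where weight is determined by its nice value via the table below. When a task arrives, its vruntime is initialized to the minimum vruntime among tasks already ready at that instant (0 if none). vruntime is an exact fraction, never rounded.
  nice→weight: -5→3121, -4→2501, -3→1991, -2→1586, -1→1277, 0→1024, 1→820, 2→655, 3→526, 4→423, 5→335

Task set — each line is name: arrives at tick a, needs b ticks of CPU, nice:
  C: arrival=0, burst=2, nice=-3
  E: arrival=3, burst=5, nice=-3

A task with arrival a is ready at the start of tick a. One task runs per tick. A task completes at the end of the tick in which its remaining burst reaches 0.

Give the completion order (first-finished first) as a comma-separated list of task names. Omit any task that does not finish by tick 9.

t=0: vr[C=0] → run C
t=1: vr[C=1024/1991] → run C
t=2: (idle)
t=3: vr[E=0] → run E
t=4: vr[E=1024/1991] → run E
t=5: vr[E=2048/1991] → run E
t=6: vr[E=3072/1991] → run E
t=7: vr[E=4096/1991] → run E
t=8: (idle)
t=9: (idle)

completion order = C, E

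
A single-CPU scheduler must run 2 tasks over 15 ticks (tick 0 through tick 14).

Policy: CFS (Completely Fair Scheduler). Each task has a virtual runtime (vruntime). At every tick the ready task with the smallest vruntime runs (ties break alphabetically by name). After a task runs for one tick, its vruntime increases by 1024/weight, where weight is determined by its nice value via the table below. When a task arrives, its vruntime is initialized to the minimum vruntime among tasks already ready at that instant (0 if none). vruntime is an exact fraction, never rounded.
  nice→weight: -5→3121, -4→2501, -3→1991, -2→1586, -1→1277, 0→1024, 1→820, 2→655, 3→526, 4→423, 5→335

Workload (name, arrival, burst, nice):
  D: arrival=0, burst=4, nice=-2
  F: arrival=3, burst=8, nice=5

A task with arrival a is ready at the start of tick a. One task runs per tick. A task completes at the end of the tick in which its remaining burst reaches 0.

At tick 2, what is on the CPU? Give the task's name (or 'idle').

t=0: vr[D=0] → run D
t=1: vr[D=512/793] → run D
t=2: vr[D=1024/793] → run D
t=3: vr[D=1536/793 F=1536/793] → run D
t=4: vr[F=1536/793] → run F
t=5: vr[F=1326592/265655] → run F
t=6: vr[F=2138624/265655] → run F
t=7: vr[F=2950656/265655] → run F
t=8: vr[F=3762688/265655] → run F
t=9: vr[F=914944/53131] → run F
t=10: vr[F=5386752/265655] → run F
t=11: vr[F=6198784/265655] → run F
t=12: (idle)
t=13: (idle)
t=14: (idle)

running at tick 2 = D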